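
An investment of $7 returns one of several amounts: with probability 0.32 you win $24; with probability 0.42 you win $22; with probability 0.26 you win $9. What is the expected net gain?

12.26

E[payout] = 24·0.32 + 22·0.42 + 9·0.26
 = 7.68 + 9.24 + 2.34
 = 19.26
Net = 19.26 - 7 = 12.26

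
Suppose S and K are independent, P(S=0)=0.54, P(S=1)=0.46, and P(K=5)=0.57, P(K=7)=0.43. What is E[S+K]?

E[S+K] = Σ_s Σ_k (s+k) · P(S=s)P(K=k)
 = 5·0.3078 + 7·0.2322 + 6·0.2622 + 8·0.1978
 = 1.539 + 1.6254 + 1.5732 + 1.5824
 = 6.32

6.32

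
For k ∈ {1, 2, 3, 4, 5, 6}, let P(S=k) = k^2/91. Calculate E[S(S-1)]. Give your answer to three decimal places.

20.154

E[S(S-1)] = Σ s(s-1)·P(S=s)
 = 0·1/91 + 2·4/91 + 6·9/91 + 12·16/91 + 20·25/91 + 30·36/91
 = 0 + 8/91 + 54/91 + 192/91 + 500/91 + 1080/91
 = 262/13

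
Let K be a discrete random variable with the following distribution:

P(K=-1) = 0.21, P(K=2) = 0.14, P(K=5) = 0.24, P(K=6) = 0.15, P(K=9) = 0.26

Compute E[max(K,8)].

E[max(K,8)] = Σ max(k,8)·P(K=k)
 = 8·0.21 + 8·0.14 + 8·0.24 + 8·0.15 + 9·0.26
 = 1.68 + 1.12 + 1.92 + 1.2 + 2.34
 = 8.26

8.26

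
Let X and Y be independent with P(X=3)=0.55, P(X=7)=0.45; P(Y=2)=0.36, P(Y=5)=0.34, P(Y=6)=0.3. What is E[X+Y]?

E[X+Y] = Σ_x Σ_y (x+y) · P(X=x)P(Y=y)
 = 5·0.198 + 8·0.187 + 9·0.165 + 9·0.162 + 12·0.153 + 13·0.135
 = 0.99 + 1.496 + 1.485 + 1.458 + 1.836 + 1.755
 = 9.02

9.02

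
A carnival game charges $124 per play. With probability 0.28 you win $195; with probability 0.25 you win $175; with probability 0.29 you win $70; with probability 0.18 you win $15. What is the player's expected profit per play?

E[payout] = 195·0.28 + 175·0.25 + 70·0.29 + 15·0.18
 = 54.6 + 43.75 + 20.3 + 2.7
 = 121.35
Net = 121.35 - 124 = -2.65

-2.65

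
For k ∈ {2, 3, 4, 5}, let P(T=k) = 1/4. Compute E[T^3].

56

E[T^3] = Σ t^3·P(T=t)
 = 8·1/4 + 27·1/4 + 64·1/4 + 125·1/4
 = 2 + 27/4 + 16 + 125/4
 = 56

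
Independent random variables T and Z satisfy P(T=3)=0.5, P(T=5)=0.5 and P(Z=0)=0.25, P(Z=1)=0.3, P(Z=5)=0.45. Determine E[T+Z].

6.55

E[T+Z] = Σ_t Σ_z (t+z) · P(T=t)P(Z=z)
 = 3·0.125 + 4·0.15 + 8·0.225 + 5·0.125 + 6·0.15 + 10·0.225
 = 0.375 + 0.6 + 1.8 + 0.625 + 0.9 + 2.25
 = 6.55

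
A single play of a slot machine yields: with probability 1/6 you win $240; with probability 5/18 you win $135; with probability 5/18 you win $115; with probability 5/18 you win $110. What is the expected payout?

E[payout] = 240·1/6 + 135·5/18 + 115·5/18 + 110·5/18
 = 40 + 75/2 + 575/18 + 275/9
 = 140

140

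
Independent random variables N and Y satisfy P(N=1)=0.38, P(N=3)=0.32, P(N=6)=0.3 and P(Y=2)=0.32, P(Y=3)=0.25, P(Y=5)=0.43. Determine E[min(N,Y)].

E[min(N,Y)] = Σ_n Σ_y min(n,y) · P(N=n)P(Y=y)
 = 1·0.1216 + 1·0.095 + 1·0.1634 + 2·0.1024 + 3·0.08 + 3·0.1376 + 2·0.096 + 3·0.075 + 5·0.129
 = 0.1216 + 0.095 + 0.1634 + 0.2048 + 0.24 + 0.4128 + 0.192 + 0.225 + 0.645
 = 2.2996

2.2996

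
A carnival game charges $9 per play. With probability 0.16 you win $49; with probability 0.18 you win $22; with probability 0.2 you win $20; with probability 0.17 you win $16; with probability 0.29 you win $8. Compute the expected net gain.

11.84

E[payout] = 49·0.16 + 22·0.18 + 20·0.2 + 16·0.17 + 8·0.29
 = 7.84 + 3.96 + 4 + 2.72 + 2.32
 = 20.84
Net = 20.84 - 9 = 11.84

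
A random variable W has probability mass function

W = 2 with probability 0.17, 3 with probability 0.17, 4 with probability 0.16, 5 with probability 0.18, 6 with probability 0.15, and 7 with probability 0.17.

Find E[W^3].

129.4

E[W^3] = Σ w^3·P(W=w)
 = 8·0.17 + 27·0.17 + 64·0.16 + 125·0.18 + 216·0.15 + 343·0.17
 = 1.36 + 4.59 + 10.24 + 22.5 + 32.4 + 58.31
 = 129.4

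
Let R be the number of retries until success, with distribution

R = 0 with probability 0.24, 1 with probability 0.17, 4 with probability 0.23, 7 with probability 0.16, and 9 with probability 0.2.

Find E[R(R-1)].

23.88

E[R(R-1)] = Σ r(r-1)·P(R=r)
 = 0·0.24 + 0·0.17 + 12·0.23 + 42·0.16 + 72·0.2
 = 0 + 0 + 2.76 + 6.72 + 14.4
 = 23.88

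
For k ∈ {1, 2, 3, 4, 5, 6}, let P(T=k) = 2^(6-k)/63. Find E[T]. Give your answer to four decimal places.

E[T] = Σ t·P(T=t)
 = 1·32/63 + 2·16/63 + 3·8/63 + 4·4/63 + 5·2/63 + 6·1/63
 = 32/63 + 32/63 + 8/21 + 16/63 + 10/63 + 2/21
 = 40/21

1.9048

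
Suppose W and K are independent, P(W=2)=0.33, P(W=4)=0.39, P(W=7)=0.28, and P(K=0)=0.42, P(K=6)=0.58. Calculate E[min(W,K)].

2.262

E[min(W,K)] = Σ_w Σ_k min(w,k) · P(W=w)P(K=k)
 = 0·0.1386 + 2·0.1914 + 0·0.1638 + 4·0.2262 + 0·0.1176 + 6·0.1624
 = 0 + 0.3828 + 0 + 0.9048 + 0 + 0.9744
 = 2.262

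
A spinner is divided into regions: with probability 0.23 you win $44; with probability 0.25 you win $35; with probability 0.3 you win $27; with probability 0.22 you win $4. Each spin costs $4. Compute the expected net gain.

23.85

E[payout] = 44·0.23 + 35·0.25 + 27·0.3 + 4·0.22
 = 10.12 + 8.75 + 8.1 + 0.88
 = 27.85
Net = 27.85 - 4 = 23.85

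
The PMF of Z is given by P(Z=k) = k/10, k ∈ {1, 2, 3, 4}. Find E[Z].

3

E[Z] = Σ z·P(Z=z)
 = 1·1/10 + 2·1/5 + 3·3/10 + 4·2/5
 = 1/10 + 2/5 + 9/10 + 8/5
 = 3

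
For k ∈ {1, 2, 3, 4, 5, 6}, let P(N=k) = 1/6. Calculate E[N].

E[N] = Σ n·P(N=n)
 = 1·1/6 + 2·1/6 + 3·1/6 + 4·1/6 + 5·1/6 + 6·1/6
 = 1/6 + 1/3 + 1/2 + 2/3 + 5/6 + 1
 = 7/2

3.5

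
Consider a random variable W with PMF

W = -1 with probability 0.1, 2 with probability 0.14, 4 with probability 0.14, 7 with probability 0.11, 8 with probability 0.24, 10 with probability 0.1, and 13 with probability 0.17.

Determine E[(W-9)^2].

23.86

E[(W-9)^2] = Σ (w-9)^2·P(W=w)
 = 100·0.1 + 49·0.14 + 25·0.14 + 4·0.11 + 1·0.24 + 1·0.1 + 16·0.17
 = 10 + 6.86 + 3.5 + 0.44 + 0.24 + 0.1 + 2.72
 = 23.86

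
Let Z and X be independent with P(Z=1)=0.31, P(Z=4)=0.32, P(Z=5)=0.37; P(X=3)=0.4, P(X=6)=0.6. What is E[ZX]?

16.512

E[ZX] = Σ_z Σ_x zx · P(Z=z)P(X=x)
 = 3·0.124 + 6·0.186 + 12·0.128 + 24·0.192 + 15·0.148 + 30·0.222
 = 0.372 + 1.116 + 1.536 + 4.608 + 2.22 + 6.66
 = 16.512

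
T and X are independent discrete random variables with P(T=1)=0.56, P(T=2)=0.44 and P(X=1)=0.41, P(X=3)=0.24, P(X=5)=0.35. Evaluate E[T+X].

E[T+X] = Σ_t Σ_x (t+x) · P(T=t)P(X=x)
 = 2·0.2296 + 4·0.1344 + 6·0.196 + 3·0.1804 + 5·0.1056 + 7·0.154
 = 0.4592 + 0.5376 + 1.176 + 0.5412 + 0.528 + 1.078
 = 4.32

4.32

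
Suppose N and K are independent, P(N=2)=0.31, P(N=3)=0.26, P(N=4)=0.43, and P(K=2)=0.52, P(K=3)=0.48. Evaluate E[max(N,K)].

E[max(N,K)] = Σ_n Σ_k max(n,k) · P(N=n)P(K=k)
 = 2·0.1612 + 3·0.1488 + 3·0.1352 + 3·0.1248 + 4·0.2236 + 4·0.2064
 = 0.3224 + 0.4464 + 0.4056 + 0.3744 + 0.8944 + 0.8256
 = 3.2688

3.2688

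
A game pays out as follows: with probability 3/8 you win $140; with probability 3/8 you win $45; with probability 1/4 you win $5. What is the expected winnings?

70.625

E[payout] = 140·3/8 + 45·3/8 + 5·1/4
 = 105/2 + 135/8 + 5/4
 = 565/8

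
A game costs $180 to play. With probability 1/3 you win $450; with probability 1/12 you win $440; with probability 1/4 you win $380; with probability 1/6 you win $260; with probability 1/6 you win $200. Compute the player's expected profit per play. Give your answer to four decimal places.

178.3333

E[payout] = 450·1/3 + 440·1/12 + 380·1/4 + 260·1/6 + 200·1/6
 = 150 + 110/3 + 95 + 130/3 + 100/3
 = 1075/3
Net = 1075/3 - 180 = 535/3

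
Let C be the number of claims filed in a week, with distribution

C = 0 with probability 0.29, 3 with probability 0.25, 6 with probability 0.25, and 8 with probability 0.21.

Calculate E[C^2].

E[C^2] = Σ c^2·P(C=c)
 = 0·0.29 + 9·0.25 + 36·0.25 + 64·0.21
 = 0 + 2.25 + 9 + 13.44
 = 24.69

24.69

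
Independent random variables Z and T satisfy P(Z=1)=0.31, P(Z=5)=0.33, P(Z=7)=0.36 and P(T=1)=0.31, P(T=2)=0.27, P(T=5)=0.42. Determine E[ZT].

13.216

E[ZT] = Σ_z Σ_t zt · P(Z=z)P(T=t)
 = 1·0.0961 + 2·0.0837 + 5·0.1302 + 5·0.1023 + 10·0.0891 + 25·0.1386 + 7·0.1116 + 14·0.0972 + 35·0.1512
 = 0.0961 + 0.1674 + 0.651 + 0.5115 + 0.891 + 3.465 + 0.7812 + 1.3608 + 5.292
 = 13.216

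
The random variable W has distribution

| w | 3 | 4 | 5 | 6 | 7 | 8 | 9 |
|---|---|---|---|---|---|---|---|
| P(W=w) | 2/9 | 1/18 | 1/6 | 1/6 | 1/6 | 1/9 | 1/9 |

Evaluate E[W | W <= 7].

P(W <= 7) = 2/9 + 1/18 + 1/6 + 1/6 + 1/6 = 7/9.
E[W | W <= 7] = [3·2/9 + 4·1/18 + 5·1/6 + 6·1/6 + 7·1/6] / (7/9)
 = 35/9 / (7/9)
 = 5

5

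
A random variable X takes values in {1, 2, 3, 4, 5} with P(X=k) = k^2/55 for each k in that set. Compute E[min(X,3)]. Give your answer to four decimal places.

E[min(X,3)] = Σ min(x,3)·P(X=x)
 = 1·1/55 + 2·4/55 + 3·9/55 + 3·16/55 + 3·5/11
 = 1/55 + 8/55 + 27/55 + 48/55 + 15/11
 = 159/55

2.8909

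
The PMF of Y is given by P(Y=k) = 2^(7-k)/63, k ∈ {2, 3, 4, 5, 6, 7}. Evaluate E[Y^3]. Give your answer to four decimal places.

39.2857

E[Y^3] = Σ y^3·P(Y=y)
 = 8·32/63 + 27·16/63 + 64·8/63 + 125·4/63 + 216·2/63 + 343·1/63
 = 256/63 + 48/7 + 512/63 + 500/63 + 48/7 + 49/9
 = 275/7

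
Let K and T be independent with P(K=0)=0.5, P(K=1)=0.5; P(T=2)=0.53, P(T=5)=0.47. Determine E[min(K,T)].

0.5

E[min(K,T)] = Σ_k Σ_t min(k,t) · P(K=k)P(T=t)
 = 0·0.265 + 0·0.235 + 1·0.265 + 1·0.235
 = 0 + 0 + 0.265 + 0.235
 = 0.5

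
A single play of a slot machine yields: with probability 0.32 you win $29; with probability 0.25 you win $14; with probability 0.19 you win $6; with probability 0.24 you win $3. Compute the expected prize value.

14.64

E[payout] = 29·0.32 + 14·0.25 + 6·0.19 + 3·0.24
 = 9.28 + 3.5 + 1.14 + 0.72
 = 14.64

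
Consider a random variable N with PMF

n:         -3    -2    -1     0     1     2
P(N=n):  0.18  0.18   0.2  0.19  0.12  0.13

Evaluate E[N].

-0.72

E[N] = Σ n·P(N=n)
 = (-3)·0.18 + (-2)·0.18 + (-1)·0.2 + 0·0.19 + 1·0.12 + 2·0.13
 = (-0.54) + (-0.36) + (-0.2) + 0 + 0.12 + 0.26
 = -0.72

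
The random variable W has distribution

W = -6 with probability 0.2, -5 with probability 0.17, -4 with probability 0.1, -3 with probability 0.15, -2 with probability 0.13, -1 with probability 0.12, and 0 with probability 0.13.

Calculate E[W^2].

15.04

E[W^2] = Σ w^2·P(W=w)
 = 36·0.2 + 25·0.17 + 16·0.1 + 9·0.15 + 4·0.13 + 1·0.12 + 0·0.13
 = 7.2 + 4.25 + 1.6 + 1.35 + 0.52 + 0.12 + 0
 = 15.04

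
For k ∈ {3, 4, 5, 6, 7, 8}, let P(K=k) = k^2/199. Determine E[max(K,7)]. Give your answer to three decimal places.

7.322

E[max(K,7)] = Σ max(k,7)·P(K=k)
 = 7·9/199 + 7·16/199 + 7·25/199 + 7·36/199 + 7·49/199 + 8·64/199
 = 63/199 + 112/199 + 175/199 + 252/199 + 343/199 + 512/199
 = 1457/199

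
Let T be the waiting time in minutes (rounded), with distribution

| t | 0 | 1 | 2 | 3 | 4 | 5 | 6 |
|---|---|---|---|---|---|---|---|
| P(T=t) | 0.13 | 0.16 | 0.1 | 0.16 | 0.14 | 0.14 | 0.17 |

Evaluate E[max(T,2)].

3.54

E[max(T,2)] = Σ max(t,2)·P(T=t)
 = 2·0.13 + 2·0.16 + 2·0.1 + 3·0.16 + 4·0.14 + 5·0.14 + 6·0.17
 = 0.26 + 0.32 + 0.2 + 0.48 + 0.56 + 0.7 + 1.02
 = 3.54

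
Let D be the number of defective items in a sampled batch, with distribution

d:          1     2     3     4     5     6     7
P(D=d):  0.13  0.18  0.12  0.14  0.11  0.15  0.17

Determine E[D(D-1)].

E[D(D-1)] = Σ d(d-1)·P(D=d)
 = 0·0.13 + 2·0.18 + 6·0.12 + 12·0.14 + 20·0.11 + 30·0.15 + 42·0.17
 = 0 + 0.36 + 0.72 + 1.68 + 2.2 + 4.5 + 7.14
 = 16.6

16.6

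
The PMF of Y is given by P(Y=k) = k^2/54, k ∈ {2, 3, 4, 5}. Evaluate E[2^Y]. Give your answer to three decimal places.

E[2^Y] = Σ 2^y·P(Y=y)
 = 4·2/27 + 8·1/6 + 16·8/27 + 32·25/54
 = 8/27 + 4/3 + 128/27 + 400/27
 = 572/27

21.185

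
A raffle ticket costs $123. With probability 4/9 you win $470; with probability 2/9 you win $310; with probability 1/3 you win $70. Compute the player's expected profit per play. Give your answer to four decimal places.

178.1111

E[payout] = 470·4/9 + 310·2/9 + 70·1/3
 = 1880/9 + 620/9 + 70/3
 = 2710/9
Net = 2710/9 - 123 = 1603/9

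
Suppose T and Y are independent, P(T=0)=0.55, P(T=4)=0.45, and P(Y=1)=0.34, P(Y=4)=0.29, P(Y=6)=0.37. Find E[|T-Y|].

E[|T-Y|] = Σ_t Σ_y |t-y| · P(T=t)P(Y=y)
 = 1·0.187 + 4·0.1595 + 6·0.2035 + 3·0.153 + 0·0.1305 + 2·0.1665
 = 0.187 + 0.638 + 1.221 + 0.459 + 0 + 0.333
 = 2.838

2.838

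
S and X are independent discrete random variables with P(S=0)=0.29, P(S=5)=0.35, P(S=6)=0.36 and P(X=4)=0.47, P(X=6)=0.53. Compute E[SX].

19.7846

E[SX] = Σ_s Σ_x sx · P(S=s)P(X=x)
 = 0·0.1363 + 0·0.1537 + 20·0.1645 + 30·0.1855 + 24·0.1692 + 36·0.1908
 = 0 + 0 + 3.29 + 5.565 + 4.0608 + 6.8688
 = 19.7846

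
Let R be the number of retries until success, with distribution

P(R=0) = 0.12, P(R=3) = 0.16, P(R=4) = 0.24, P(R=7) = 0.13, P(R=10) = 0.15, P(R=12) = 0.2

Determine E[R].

E[R] = Σ r·P(R=r)
 = 0·0.12 + 3·0.16 + 4·0.24 + 7·0.13 + 10·0.15 + 12·0.2
 = 0 + 0.48 + 0.96 + 0.91 + 1.5 + 2.4
 = 6.25

6.25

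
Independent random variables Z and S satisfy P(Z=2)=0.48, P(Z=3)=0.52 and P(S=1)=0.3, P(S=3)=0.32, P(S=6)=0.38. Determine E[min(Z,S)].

E[min(Z,S)] = Σ_z Σ_s min(z,s) · P(Z=z)P(S=s)
 = 1·0.144 + 2·0.1536 + 2·0.1824 + 1·0.156 + 3·0.1664 + 3·0.1976
 = 0.144 + 0.3072 + 0.3648 + 0.156 + 0.4992 + 0.5928
 = 2.064

2.064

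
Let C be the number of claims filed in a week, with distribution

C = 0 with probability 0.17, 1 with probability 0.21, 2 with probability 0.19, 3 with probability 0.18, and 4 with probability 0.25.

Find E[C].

E[C] = Σ c·P(C=c)
 = 0·0.17 + 1·0.21 + 2·0.19 + 3·0.18 + 4·0.25
 = 0 + 0.21 + 0.38 + 0.54 + 1
 = 2.13

2.13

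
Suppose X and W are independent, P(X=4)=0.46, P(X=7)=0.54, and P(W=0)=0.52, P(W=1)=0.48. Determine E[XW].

2.6976

E[XW] = Σ_x Σ_w xw · P(X=x)P(W=w)
 = 0·0.2392 + 4·0.2208 + 0·0.2808 + 7·0.2592
 = 0 + 0.8832 + 0 + 1.8144
 = 2.6976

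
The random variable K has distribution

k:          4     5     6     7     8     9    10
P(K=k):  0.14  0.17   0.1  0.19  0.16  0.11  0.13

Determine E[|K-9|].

2.35

E[|K-9|] = Σ |k-9|·P(K=k)
 = 5·0.14 + 4·0.17 + 3·0.1 + 2·0.19 + 1·0.16 + 0·0.11 + 1·0.13
 = 0.7 + 0.68 + 0.3 + 0.38 + 0.16 + 0 + 0.13
 = 2.35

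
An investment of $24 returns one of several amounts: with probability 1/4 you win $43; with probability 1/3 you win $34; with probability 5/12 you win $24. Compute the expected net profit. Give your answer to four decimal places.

8.0833

E[payout] = 43·1/4 + 34·1/3 + 24·5/12
 = 43/4 + 34/3 + 10
 = 385/12
Net = 385/12 - 24 = 97/12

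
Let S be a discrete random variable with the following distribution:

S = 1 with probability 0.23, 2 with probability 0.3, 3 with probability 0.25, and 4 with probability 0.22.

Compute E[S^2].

7.2

E[S^2] = Σ s^2·P(S=s)
 = 1·0.23 + 4·0.3 + 9·0.25 + 16·0.22
 = 0.23 + 1.2 + 2.25 + 3.52
 = 7.2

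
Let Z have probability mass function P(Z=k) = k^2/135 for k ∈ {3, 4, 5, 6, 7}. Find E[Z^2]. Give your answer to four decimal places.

34.5111

E[Z^2] = Σ z^2·P(Z=z)
 = 9·1/15 + 16·16/135 + 25·5/27 + 36·4/15 + 49·49/135
 = 3/5 + 256/135 + 125/27 + 48/5 + 2401/135
 = 1553/45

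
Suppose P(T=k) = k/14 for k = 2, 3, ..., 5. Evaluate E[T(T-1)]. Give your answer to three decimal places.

E[T(T-1)] = Σ t(t-1)·P(T=t)
 = 2·1/7 + 6·3/14 + 12·2/7 + 20·5/14
 = 2/7 + 9/7 + 24/7 + 50/7
 = 85/7

12.143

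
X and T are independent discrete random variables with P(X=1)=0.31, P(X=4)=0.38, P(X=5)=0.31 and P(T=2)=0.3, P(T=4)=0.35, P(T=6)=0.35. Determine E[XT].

E[XT] = Σ_x Σ_t xt · P(X=x)P(T=t)
 = 2·0.093 + 4·0.1085 + 6·0.1085 + 8·0.114 + 16·0.133 + 24·0.133 + 10·0.093 + 20·0.1085 + 30·0.1085
 = 0.186 + 0.434 + 0.651 + 0.912 + 2.128 + 3.192 + 0.93 + 2.17 + 3.255
 = 13.858

13.858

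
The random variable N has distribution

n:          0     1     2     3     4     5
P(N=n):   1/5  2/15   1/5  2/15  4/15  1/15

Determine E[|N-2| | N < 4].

P(N < 4) = 1/5 + 2/15 + 1/5 + 2/15 = 2/3.
E[|N-2| | N < 4] = [2·1/5 + 1·2/15 + 0·1/5 + 1·2/15] / (2/3)
 = 2/3 / (2/3)
 = 1

1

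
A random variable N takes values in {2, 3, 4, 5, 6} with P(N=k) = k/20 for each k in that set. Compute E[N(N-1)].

E[N(N-1)] = Σ n(n-1)·P(N=n)
 = 2·1/10 + 6·3/20 + 12·1/5 + 20·1/4 + 30·3/10
 = 1/5 + 9/10 + 12/5 + 5 + 9
 = 35/2

17.5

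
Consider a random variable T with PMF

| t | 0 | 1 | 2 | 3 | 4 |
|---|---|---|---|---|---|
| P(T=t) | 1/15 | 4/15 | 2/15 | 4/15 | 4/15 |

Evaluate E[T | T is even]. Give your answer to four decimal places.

P(T is even) = 1/15 + 2/15 + 4/15 = 7/15.
E[T | T is even] = [0·1/15 + 2·2/15 + 4·4/15] / (7/15)
 = 4/3 / (7/15)
 = 20/7

2.8571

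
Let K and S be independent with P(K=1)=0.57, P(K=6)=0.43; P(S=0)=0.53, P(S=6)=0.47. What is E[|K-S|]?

3.009

E[|K-S|] = Σ_k Σ_s |k-s| · P(K=k)P(S=s)
 = 1·0.3021 + 5·0.2679 + 6·0.2279 + 0·0.2021
 = 0.3021 + 1.3395 + 1.3674 + 0
 = 3.009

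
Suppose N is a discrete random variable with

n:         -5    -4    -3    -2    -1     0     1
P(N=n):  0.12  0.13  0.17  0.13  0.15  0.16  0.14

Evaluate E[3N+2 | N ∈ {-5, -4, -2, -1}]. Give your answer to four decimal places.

-6.6604

P(N ∈ {-5, -4, -2, -1}) = 0.12 + 0.13 + 0.13 + 0.15 = 0.53.
E[3N+2 | N ∈ {-5, -4, -2, -1}] = [(-13)·0.12 + (-10)·0.13 + (-4)·0.13 + (-1)·0.15] / 0.53
 = -3.53 / 0.53
 = -353/53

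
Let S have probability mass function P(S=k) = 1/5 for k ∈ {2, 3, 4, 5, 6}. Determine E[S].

E[S] = Σ s·P(S=s)
 = 2·1/5 + 3·1/5 + 4·1/5 + 5·1/5 + 6·1/5
 = 2/5 + 3/5 + 4/5 + 1 + 6/5
 = 4

4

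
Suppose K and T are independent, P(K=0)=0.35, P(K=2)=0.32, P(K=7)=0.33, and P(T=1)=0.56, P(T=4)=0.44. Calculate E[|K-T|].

E[|K-T|] = Σ_k Σ_t |k-t| · P(K=k)P(T=t)
 = 1·0.196 + 4·0.154 + 1·0.1792 + 2·0.1408 + 6·0.1848 + 3·0.1452
 = 0.196 + 0.616 + 0.1792 + 0.2816 + 1.1088 + 0.4356
 = 2.8172

2.8172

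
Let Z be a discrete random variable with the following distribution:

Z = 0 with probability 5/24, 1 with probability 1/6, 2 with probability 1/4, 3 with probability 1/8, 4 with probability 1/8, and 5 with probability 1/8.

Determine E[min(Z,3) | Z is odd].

2.2

P(Z is odd) = 1/6 + 1/8 + 1/8 = 5/12.
E[min(Z,3) | Z is odd] = [1·1/6 + 3·1/8 + 3·1/8] / (5/12)
 = 11/12 / (5/12)
 = 11/5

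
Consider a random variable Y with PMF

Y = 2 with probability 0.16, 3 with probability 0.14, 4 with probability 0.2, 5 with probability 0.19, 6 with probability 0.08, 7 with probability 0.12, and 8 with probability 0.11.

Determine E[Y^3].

E[Y^3] = Σ y^3·P(Y=y)
 = 8·0.16 + 27·0.14 + 64·0.2 + 125·0.19 + 216·0.08 + 343·0.12 + 512·0.11
 = 1.28 + 3.78 + 12.8 + 23.75 + 17.28 + 41.16 + 56.32
 = 156.37

156.37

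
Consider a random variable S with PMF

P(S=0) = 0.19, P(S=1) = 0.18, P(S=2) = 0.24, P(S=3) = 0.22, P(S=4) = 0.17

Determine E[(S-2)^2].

E[(S-2)^2] = Σ (s-2)^2·P(S=s)
 = 4·0.19 + 1·0.18 + 0·0.24 + 1·0.22 + 4·0.17
 = 0.76 + 0.18 + 0 + 0.22 + 0.68
 = 1.84

1.84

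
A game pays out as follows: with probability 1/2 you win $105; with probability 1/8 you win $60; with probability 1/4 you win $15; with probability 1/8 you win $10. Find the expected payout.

65

E[payout] = 105·1/2 + 60·1/8 + 15·1/4 + 10·1/8
 = 105/2 + 15/2 + 15/4 + 5/4
 = 65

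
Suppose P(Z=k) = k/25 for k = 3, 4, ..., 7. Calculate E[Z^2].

31

E[Z^2] = Σ z^2·P(Z=z)
 = 9·3/25 + 16·4/25 + 25·1/5 + 36·6/25 + 49·7/25
 = 27/25 + 64/25 + 5 + 216/25 + 343/25
 = 31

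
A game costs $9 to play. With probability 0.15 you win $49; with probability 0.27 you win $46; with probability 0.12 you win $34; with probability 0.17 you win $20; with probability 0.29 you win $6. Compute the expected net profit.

E[payout] = 49·0.15 + 46·0.27 + 34·0.12 + 20·0.17 + 6·0.29
 = 7.35 + 12.42 + 4.08 + 3.4 + 1.74
 = 28.99
Net = 28.99 - 9 = 19.99

19.99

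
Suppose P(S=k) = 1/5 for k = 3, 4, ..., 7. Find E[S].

E[S] = Σ s·P(S=s)
 = 3·1/5 + 4·1/5 + 5·1/5 + 6·1/5 + 7·1/5
 = 3/5 + 4/5 + 1 + 6/5 + 7/5
 = 5

5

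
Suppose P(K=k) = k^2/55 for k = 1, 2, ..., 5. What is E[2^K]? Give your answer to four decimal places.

E[2^K] = Σ 2^k·P(K=k)
 = 2·1/55 + 4·4/55 + 8·9/55 + 16·16/55 + 32·5/11
 = 2/55 + 16/55 + 72/55 + 256/55 + 160/11
 = 1146/55

20.8364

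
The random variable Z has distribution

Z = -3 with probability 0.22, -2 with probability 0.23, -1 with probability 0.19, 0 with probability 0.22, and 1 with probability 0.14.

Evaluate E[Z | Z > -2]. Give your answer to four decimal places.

P(Z > -2) = 0.19 + 0.22 + 0.14 = 0.55.
E[Z | Z > -2] = [(-1)·0.19 + 0·0.22 + 1·0.14] / 0.55
 = -0.05 / 0.55
 = -1/11

-0.0909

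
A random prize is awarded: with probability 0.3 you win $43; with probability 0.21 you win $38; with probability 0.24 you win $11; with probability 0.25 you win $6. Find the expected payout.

25.02

E[payout] = 43·0.3 + 38·0.21 + 11·0.24 + 6·0.25
 = 12.9 + 7.98 + 2.64 + 1.5
 = 25.02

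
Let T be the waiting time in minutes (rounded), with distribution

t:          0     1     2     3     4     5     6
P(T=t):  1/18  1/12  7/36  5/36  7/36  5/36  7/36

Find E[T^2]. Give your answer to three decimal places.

15.694

E[T^2] = Σ t^2·P(T=t)
 = 0·1/18 + 1·1/12 + 4·7/36 + 9·5/36 + 16·7/36 + 25·5/36 + 36·7/36
 = 0 + 1/12 + 7/9 + 5/4 + 28/9 + 125/36 + 7
 = 565/36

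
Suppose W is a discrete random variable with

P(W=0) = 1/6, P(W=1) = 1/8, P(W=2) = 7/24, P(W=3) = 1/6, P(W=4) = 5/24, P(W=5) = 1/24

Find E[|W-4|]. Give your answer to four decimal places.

1.8333

E[|W-4|] = Σ |w-4|·P(W=w)
 = 4·1/6 + 3·1/8 + 2·7/24 + 1·1/6 + 0·5/24 + 1·1/24
 = 2/3 + 3/8 + 7/12 + 1/6 + 0 + 1/24
 = 11/6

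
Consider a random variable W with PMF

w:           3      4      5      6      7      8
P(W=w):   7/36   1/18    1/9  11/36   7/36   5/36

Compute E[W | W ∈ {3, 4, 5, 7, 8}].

5.52

P(W ∈ {3, 4, 5, 7, 8}) = 7/36 + 1/18 + 1/9 + 7/36 + 5/36 = 25/36.
E[W | W ∈ {3, 4, 5, 7, 8}] = [3·7/36 + 4·1/18 + 5·1/9 + 7·7/36 + 8·5/36] / (25/36)
 = 23/6 / (25/36)
 = 138/25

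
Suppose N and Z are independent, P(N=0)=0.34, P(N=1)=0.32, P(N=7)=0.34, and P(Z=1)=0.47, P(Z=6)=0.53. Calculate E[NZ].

E[NZ] = Σ_n Σ_z nz · P(N=n)P(Z=z)
 = 0·0.1598 + 0·0.1802 + 1·0.1504 + 6·0.1696 + 7·0.1598 + 42·0.1802
 = 0 + 0 + 0.1504 + 1.0176 + 1.1186 + 7.5684
 = 9.855

9.855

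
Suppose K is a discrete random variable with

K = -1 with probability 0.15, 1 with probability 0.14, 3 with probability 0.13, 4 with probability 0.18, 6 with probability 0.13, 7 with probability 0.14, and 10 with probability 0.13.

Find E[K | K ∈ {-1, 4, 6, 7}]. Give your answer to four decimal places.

P(K ∈ {-1, 4, 6, 7}) = 0.15 + 0.18 + 0.13 + 0.14 = 0.6.
E[K | K ∈ {-1, 4, 6, 7}] = [(-1)·0.15 + 4·0.18 + 6·0.13 + 7·0.14] / 0.6
 = 2.33 / 0.6
 = 233/60

3.8833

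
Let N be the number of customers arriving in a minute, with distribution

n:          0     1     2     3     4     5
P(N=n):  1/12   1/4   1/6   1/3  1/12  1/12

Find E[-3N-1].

-8

E[-3N-1] = Σ (-3n-1)·P(N=n)
 = (-1)·1/12 + (-4)·1/4 + (-7)·1/6 + (-10)·1/3 + (-13)·1/12 + (-16)·1/12
 = (-1/12) + (-1) + (-7/6) + (-10/3) + (-13/12) + (-4/3)
 = -8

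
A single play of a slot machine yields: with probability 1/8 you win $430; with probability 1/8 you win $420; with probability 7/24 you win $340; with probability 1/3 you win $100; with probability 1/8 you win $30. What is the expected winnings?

242.5

E[payout] = 430·1/8 + 420·1/8 + 340·7/24 + 100·1/3 + 30·1/8
 = 215/4 + 105/2 + 595/6 + 100/3 + 15/4
 = 485/2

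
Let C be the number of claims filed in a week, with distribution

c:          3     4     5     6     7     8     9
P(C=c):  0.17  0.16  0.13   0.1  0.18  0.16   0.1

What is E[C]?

E[C] = Σ c·P(C=c)
 = 3·0.17 + 4·0.16 + 5·0.13 + 6·0.1 + 7·0.18 + 8·0.16 + 9·0.1
 = 0.51 + 0.64 + 0.65 + 0.6 + 1.26 + 1.28 + 0.9
 = 5.84

5.84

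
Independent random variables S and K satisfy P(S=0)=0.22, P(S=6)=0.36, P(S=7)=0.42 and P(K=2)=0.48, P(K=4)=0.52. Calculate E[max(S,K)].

5.7688

E[max(S,K)] = Σ_s Σ_k max(s,k) · P(S=s)P(K=k)
 = 2·0.1056 + 4·0.1144 + 6·0.1728 + 6·0.1872 + 7·0.2016 + 7·0.2184
 = 0.2112 + 0.4576 + 1.0368 + 1.1232 + 1.4112 + 1.5288
 = 5.7688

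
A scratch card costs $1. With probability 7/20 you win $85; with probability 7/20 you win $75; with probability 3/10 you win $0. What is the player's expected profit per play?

55

E[payout] = 85·7/20 + 75·7/20 + 0·3/10
 = 119/4 + 105/4 + 0
 = 56
Net = 56 - 1 = 55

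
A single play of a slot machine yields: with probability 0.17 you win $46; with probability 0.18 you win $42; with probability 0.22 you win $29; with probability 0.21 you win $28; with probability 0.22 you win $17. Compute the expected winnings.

31.38

E[payout] = 46·0.17 + 42·0.18 + 29·0.22 + 28·0.21 + 17·0.22
 = 7.82 + 7.56 + 6.38 + 5.88 + 3.74
 = 31.38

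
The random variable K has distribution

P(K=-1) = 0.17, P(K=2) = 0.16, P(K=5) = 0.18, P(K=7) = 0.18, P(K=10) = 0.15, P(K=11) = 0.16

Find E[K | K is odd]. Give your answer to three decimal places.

5.435

P(K is odd) = 0.17 + 0.18 + 0.18 + 0.16 = 0.69.
E[K | K is odd] = [(-1)·0.17 + 5·0.18 + 7·0.18 + 11·0.16] / 0.69
 = 3.75 / 0.69
 = 125/23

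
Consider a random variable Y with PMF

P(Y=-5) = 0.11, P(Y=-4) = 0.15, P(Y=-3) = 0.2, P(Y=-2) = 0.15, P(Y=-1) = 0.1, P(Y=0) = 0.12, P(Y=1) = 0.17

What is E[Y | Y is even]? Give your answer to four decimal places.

-2.1429

P(Y is even) = 0.15 + 0.15 + 0.12 = 0.42.
E[Y | Y is even] = [(-4)·0.15 + (-2)·0.15 + 0·0.12] / 0.42
 = -0.9 / 0.42
 = -15/7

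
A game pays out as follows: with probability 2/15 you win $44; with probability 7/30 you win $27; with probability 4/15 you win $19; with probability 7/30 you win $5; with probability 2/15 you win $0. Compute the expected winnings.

18.4

E[payout] = 44·2/15 + 27·7/30 + 19·4/15 + 5·7/30 + 0·2/15
 = 88/15 + 63/10 + 76/15 + 7/6 + 0
 = 92/5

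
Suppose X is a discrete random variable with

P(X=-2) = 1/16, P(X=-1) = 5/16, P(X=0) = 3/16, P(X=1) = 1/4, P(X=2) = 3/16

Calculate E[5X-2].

-1.0625

E[5X-2] = Σ (5x-2)·P(X=x)
 = (-12)·1/16 + (-7)·5/16 + (-2)·3/16 + 3·1/4 + 8·3/16
 = (-3/4) + (-35/16) + (-3/8) + 3/4 + 3/2
 = -17/16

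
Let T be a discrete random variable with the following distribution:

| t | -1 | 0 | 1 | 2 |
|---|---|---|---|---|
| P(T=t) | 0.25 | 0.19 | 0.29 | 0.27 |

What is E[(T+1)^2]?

E[(T+1)^2] = Σ (t+1)^2·P(T=t)
 = 0·0.25 + 1·0.19 + 4·0.29 + 9·0.27
 = 0 + 0.19 + 1.16 + 2.43
 = 3.78

3.78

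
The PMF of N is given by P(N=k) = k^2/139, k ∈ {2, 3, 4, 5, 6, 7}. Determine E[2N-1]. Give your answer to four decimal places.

E[2N-1] = Σ (2n-1)·P(N=n)
 = 3·4/139 + 5·9/139 + 7·16/139 + 9·25/139 + 11·36/139 + 13·49/139
 = 12/139 + 45/139 + 112/139 + 225/139 + 396/139 + 637/139
 = 1427/139

10.2662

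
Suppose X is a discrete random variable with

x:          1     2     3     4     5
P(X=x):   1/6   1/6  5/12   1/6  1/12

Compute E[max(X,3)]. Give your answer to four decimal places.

E[max(X,3)] = Σ max(x,3)·P(X=x)
 = 3·1/6 + 3·1/6 + 3·5/12 + 4·1/6 + 5·1/12
 = 1/2 + 1/2 + 5/4 + 2/3 + 5/12
 = 10/3

3.3333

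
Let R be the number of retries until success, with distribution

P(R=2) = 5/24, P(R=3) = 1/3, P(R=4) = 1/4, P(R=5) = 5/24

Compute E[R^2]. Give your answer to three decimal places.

E[R^2] = Σ r^2·P(R=r)
 = 4·5/24 + 9·1/3 + 16·1/4 + 25·5/24
 = 5/6 + 3 + 4 + 125/24
 = 313/24

13.042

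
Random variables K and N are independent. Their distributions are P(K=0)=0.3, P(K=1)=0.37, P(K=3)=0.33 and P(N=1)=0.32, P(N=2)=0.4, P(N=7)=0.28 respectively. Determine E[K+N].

4.44

E[K+N] = Σ_k Σ_n (k+n) · P(K=k)P(N=n)
 = 1·0.096 + 2·0.12 + 7·0.084 + 2·0.1184 + 3·0.148 + 8·0.1036 + 4·0.1056 + 5·0.132 + 10·0.0924
 = 0.096 + 0.24 + 0.588 + 0.2368 + 0.444 + 0.8288 + 0.4224 + 0.66 + 0.924
 = 4.44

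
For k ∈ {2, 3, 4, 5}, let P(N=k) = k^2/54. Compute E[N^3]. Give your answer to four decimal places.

E[N^3] = Σ n^3·P(N=n)
 = 8·2/27 + 27·1/6 + 64·8/27 + 125·25/54
 = 16/27 + 9/2 + 512/27 + 3125/54
 = 2212/27

81.9259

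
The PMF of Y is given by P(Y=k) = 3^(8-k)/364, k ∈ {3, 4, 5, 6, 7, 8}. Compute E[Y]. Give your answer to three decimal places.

E[Y] = Σ y·P(Y=y)
 = 3·243/364 + 4·81/364 + 5·27/364 + 6·9/364 + 7·3/364 + 8·1/364
 = 729/364 + 81/91 + 135/364 + 27/182 + 3/52 + 2/91
 = 1271/364

3.492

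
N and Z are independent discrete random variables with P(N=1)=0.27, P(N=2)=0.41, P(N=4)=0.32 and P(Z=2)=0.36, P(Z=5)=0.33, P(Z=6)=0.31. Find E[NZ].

E[NZ] = Σ_n Σ_z nz · P(N=n)P(Z=z)
 = 2·0.0972 + 5·0.0891 + 6·0.0837 + 4·0.1476 + 10·0.1353 + 12·0.1271 + 8·0.1152 + 20·0.1056 + 24·0.0992
 = 0.1944 + 0.4455 + 0.5022 + 0.5904 + 1.353 + 1.5252 + 0.9216 + 2.112 + 2.3808
 = 10.0251

10.0251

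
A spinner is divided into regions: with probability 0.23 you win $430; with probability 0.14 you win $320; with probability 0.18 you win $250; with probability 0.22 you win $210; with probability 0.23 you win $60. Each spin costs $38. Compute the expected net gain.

E[payout] = 430·0.23 + 320·0.14 + 250·0.18 + 210·0.22 + 60·0.23
 = 98.9 + 44.8 + 45 + 46.2 + 13.8
 = 248.7
Net = 248.7 - 38 = 210.7

210.7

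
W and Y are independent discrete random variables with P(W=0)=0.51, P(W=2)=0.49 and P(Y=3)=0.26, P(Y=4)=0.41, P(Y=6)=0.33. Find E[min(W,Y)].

E[min(W,Y)] = Σ_w Σ_y min(w,y) · P(W=w)P(Y=y)
 = 0·0.1326 + 0·0.2091 + 0·0.1683 + 2·0.1274 + 2·0.2009 + 2·0.1617
 = 0 + 0 + 0 + 0.2548 + 0.4018 + 0.3234
 = 0.98

0.98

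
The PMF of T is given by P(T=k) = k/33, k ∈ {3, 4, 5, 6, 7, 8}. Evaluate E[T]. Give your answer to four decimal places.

E[T] = Σ t·P(T=t)
 = 3·1/11 + 4·4/33 + 5·5/33 + 6·2/11 + 7·7/33 + 8·8/33
 = 3/11 + 16/33 + 25/33 + 12/11 + 49/33 + 64/33
 = 199/33

6.0303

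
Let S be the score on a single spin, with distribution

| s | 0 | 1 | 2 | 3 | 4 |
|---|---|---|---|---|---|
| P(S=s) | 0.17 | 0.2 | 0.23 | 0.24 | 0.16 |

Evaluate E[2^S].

E[2^S] = Σ 2^s·P(S=s)
 = 1·0.17 + 2·0.2 + 4·0.23 + 8·0.24 + 16·0.16
 = 0.17 + 0.4 + 0.92 + 1.92 + 2.56
 = 5.97

5.97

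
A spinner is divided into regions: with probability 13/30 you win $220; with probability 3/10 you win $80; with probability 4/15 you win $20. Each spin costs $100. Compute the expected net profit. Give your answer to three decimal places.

24.667

E[payout] = 220·13/30 + 80·3/10 + 20·4/15
 = 286/3 + 24 + 16/3
 = 374/3
Net = 374/3 - 100 = 74/3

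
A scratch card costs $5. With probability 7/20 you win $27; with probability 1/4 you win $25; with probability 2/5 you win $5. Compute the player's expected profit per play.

12.7

E[payout] = 27·7/20 + 25·1/4 + 5·2/5
 = 189/20 + 25/4 + 2
 = 177/10
Net = 177/10 - 5 = 127/10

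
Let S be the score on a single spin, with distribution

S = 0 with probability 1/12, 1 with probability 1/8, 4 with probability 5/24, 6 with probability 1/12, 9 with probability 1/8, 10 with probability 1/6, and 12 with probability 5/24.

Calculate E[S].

6.75

E[S] = Σ s·P(S=s)
 = 0·1/12 + 1·1/8 + 4·5/24 + 6·1/12 + 9·1/8 + 10·1/6 + 12·5/24
 = 0 + 1/8 + 5/6 + 1/2 + 9/8 + 5/3 + 5/2
 = 27/4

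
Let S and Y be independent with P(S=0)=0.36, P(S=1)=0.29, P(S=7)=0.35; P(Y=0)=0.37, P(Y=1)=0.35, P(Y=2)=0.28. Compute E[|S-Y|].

E[|S-Y|] = Σ_s Σ_y |s-y| · P(S=s)P(Y=y)
 = 0·0.1332 + 1·0.126 + 2·0.1008 + 1·0.1073 + 0·0.1015 + 1·0.0812 + 7·0.1295 + 6·0.1225 + 5·0.098
 = 0 + 0.126 + 0.2016 + 0.1073 + 0 + 0.0812 + 0.9065 + 0.735 + 0.49
 = 2.6476

2.6476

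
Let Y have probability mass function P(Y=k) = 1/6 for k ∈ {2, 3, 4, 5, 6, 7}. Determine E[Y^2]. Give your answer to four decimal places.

23.1667

E[Y^2] = Σ y^2·P(Y=y)
 = 4·1/6 + 9·1/6 + 16·1/6 + 25·1/6 + 36·1/6 + 49·1/6
 = 2/3 + 3/2 + 8/3 + 25/6 + 6 + 49/6
 = 139/6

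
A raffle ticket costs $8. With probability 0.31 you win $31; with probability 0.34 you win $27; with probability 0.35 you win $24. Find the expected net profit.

19.19

E[payout] = 31·0.31 + 27·0.34 + 24·0.35
 = 9.61 + 9.18 + 8.4
 = 27.19
Net = 27.19 - 8 = 19.19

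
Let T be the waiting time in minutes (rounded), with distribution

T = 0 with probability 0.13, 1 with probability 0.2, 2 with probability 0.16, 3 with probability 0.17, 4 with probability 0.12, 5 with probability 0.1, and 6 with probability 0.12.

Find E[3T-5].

E[3T-5] = Σ (3t-5)·P(T=t)
 = (-5)·0.13 + (-2)·0.2 + 1·0.16 + 4·0.17 + 7·0.12 + 10·0.1 + 13·0.12
 = (-0.65) + (-0.4) + 0.16 + 0.68 + 0.84 + 1 + 1.56
 = 3.19

3.19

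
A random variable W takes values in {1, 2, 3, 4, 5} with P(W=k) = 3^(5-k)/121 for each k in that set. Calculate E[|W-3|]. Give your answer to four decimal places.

E[|W-3|] = Σ |w-3|·P(W=w)
 = 2·81/121 + 1·27/121 + 0·9/121 + 1·3/121 + 2·1/121
 = 162/121 + 27/121 + 0 + 3/121 + 2/121
 = 194/121

1.6033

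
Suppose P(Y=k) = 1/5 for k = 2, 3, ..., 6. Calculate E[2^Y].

E[2^Y] = Σ 2^y·P(Y=y)
 = 4·1/5 + 8·1/5 + 16·1/5 + 32·1/5 + 64·1/5
 = 4/5 + 8/5 + 16/5 + 32/5 + 64/5
 = 124/5

24.8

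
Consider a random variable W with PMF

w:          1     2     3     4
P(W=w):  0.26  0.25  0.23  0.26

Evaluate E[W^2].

7.49

E[W^2] = Σ w^2·P(W=w)
 = 1·0.26 + 4·0.25 + 9·0.23 + 16·0.26
 = 0.26 + 1 + 2.07 + 4.16
 = 7.49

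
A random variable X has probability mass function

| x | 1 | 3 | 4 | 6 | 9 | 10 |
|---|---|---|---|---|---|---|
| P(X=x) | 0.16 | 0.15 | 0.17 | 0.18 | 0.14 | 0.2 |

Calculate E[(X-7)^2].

12.23

E[(X-7)^2] = Σ (x-7)^2·P(X=x)
 = 36·0.16 + 16·0.15 + 9·0.17 + 1·0.18 + 4·0.14 + 9·0.2
 = 5.76 + 2.4 + 1.53 + 0.18 + 0.56 + 1.8
 = 12.23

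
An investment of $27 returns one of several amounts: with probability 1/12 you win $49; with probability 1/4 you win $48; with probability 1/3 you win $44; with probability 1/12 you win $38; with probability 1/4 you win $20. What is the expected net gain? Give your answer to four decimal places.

E[payout] = 49·1/12 + 48·1/4 + 44·1/3 + 38·1/12 + 20·1/4
 = 49/12 + 12 + 44/3 + 19/6 + 5
 = 467/12
Net = 467/12 - 27 = 143/12

11.9167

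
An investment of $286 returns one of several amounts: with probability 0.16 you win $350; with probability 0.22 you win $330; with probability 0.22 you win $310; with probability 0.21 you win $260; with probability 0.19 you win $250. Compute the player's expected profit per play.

12.9

E[payout] = 350·0.16 + 330·0.22 + 310·0.22 + 260·0.21 + 250·0.19
 = 56 + 72.6 + 68.2 + 54.6 + 47.5
 = 298.9
Net = 298.9 - 286 = 12.9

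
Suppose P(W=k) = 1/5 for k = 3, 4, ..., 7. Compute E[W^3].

155

E[W^3] = Σ w^3·P(W=w)
 = 27·1/5 + 64·1/5 + 125·1/5 + 216·1/5 + 343·1/5
 = 27/5 + 64/5 + 25 + 216/5 + 343/5
 = 155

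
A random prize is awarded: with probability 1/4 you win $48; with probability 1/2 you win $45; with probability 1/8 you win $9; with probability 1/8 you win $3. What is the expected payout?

E[payout] = 48·1/4 + 45·1/2 + 9·1/8 + 3·1/8
 = 12 + 45/2 + 9/8 + 3/8
 = 36

36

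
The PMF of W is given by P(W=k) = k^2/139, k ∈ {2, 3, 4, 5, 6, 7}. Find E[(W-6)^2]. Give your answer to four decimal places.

2.0360

E[(W-6)^2] = Σ (w-6)^2·P(W=w)
 = 16·4/139 + 9·9/139 + 4·16/139 + 1·25/139 + 0·36/139 + 1·49/139
 = 64/139 + 81/139 + 64/139 + 25/139 + 0 + 49/139
 = 283/139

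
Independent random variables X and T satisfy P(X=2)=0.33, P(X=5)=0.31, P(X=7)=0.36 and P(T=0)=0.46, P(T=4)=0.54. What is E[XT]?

10.2168

E[XT] = Σ_x Σ_t xt · P(X=x)P(T=t)
 = 0·0.1518 + 8·0.1782 + 0·0.1426 + 20·0.1674 + 0·0.1656 + 28·0.1944
 = 0 + 1.4256 + 0 + 3.348 + 0 + 5.4432
 = 10.2168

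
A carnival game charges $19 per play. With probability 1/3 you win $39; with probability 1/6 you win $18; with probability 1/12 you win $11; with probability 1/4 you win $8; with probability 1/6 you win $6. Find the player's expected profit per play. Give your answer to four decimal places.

0.9167

E[payout] = 39·1/3 + 18·1/6 + 11·1/12 + 8·1/4 + 6·1/6
 = 13 + 3 + 11/12 + 2 + 1
 = 239/12
Net = 239/12 - 19 = 11/12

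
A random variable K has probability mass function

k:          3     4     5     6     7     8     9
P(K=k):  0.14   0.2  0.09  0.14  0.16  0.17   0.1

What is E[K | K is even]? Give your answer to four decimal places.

5.8824

P(K is even) = 0.2 + 0.14 + 0.17 = 0.51.
E[K | K is even] = [4·0.2 + 6·0.14 + 8·0.17] / 0.51
 = 3 / 0.51
 = 100/17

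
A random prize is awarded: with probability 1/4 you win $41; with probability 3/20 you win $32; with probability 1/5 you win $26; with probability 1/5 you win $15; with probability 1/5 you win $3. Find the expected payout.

E[payout] = 41·1/4 + 32·3/20 + 26·1/5 + 15·1/5 + 3·1/5
 = 41/4 + 24/5 + 26/5 + 3 + 3/5
 = 477/20

23.85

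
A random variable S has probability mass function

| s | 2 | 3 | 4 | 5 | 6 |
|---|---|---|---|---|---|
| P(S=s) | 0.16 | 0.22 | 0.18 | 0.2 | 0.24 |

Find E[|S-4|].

E[|S-4|] = Σ |s-4|·P(S=s)
 = 2·0.16 + 1·0.22 + 0·0.18 + 1·0.2 + 2·0.24
 = 0.32 + 0.22 + 0 + 0.2 + 0.48
 = 1.22

1.22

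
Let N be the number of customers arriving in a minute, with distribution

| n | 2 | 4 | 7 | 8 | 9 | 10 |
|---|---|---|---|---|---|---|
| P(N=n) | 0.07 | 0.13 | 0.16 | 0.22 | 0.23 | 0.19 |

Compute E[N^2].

E[N^2] = Σ n^2·P(N=n)
 = 4·0.07 + 16·0.13 + 49·0.16 + 64·0.22 + 81·0.23 + 100·0.19
 = 0.28 + 2.08 + 7.84 + 14.08 + 18.63 + 19
 = 61.91

61.91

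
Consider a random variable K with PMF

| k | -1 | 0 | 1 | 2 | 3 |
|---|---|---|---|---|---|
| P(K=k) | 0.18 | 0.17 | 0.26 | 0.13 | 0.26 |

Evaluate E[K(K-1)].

E[K(K-1)] = Σ k(k-1)·P(K=k)
 = 2·0.18 + 0·0.17 + 0·0.26 + 2·0.13 + 6·0.26
 = 0.36 + 0 + 0 + 0.26 + 1.56
 = 2.18

2.18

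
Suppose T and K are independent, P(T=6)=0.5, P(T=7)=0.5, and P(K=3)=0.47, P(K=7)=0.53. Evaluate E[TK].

E[TK] = Σ_t Σ_k tk · P(T=t)P(K=k)
 = 18·0.235 + 42·0.265 + 21·0.235 + 49·0.265
 = 4.23 + 11.13 + 4.935 + 12.985
 = 33.28

33.28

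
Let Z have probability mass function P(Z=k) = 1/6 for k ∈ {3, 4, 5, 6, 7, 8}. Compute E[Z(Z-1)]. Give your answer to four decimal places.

27.6667

E[Z(Z-1)] = Σ z(z-1)·P(Z=z)
 = 6·1/6 + 12·1/6 + 20·1/6 + 30·1/6 + 42·1/6 + 56·1/6
 = 1 + 2 + 10/3 + 5 + 7 + 28/3
 = 83/3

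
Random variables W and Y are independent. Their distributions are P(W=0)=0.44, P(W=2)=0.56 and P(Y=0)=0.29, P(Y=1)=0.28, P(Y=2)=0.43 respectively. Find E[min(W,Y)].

0.6384

E[min(W,Y)] = Σ_w Σ_y min(w,y) · P(W=w)P(Y=y)
 = 0·0.1276 + 0·0.1232 + 0·0.1892 + 0·0.1624 + 1·0.1568 + 2·0.2408
 = 0 + 0 + 0 + 0 + 0.1568 + 0.4816
 = 0.6384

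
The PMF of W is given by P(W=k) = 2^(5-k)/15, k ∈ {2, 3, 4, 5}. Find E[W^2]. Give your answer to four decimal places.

8.3333

E[W^2] = Σ w^2·P(W=w)
 = 4·8/15 + 9·4/15 + 16·2/15 + 25·1/15
 = 32/15 + 12/5 + 32/15 + 5/3
 = 25/3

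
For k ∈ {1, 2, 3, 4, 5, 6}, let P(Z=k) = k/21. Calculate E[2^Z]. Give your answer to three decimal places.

30.571

E[2^Z] = Σ 2^z·P(Z=z)
 = 2·1/21 + 4·2/21 + 8·1/7 + 16·4/21 + 32·5/21 + 64·2/7
 = 2/21 + 8/21 + 8/7 + 64/21 + 160/21 + 128/7
 = 214/7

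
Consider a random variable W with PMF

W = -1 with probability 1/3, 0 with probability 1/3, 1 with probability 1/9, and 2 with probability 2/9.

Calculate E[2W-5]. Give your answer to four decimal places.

-4.5556

E[2W-5] = Σ (2w-5)·P(W=w)
 = (-7)·1/3 + (-5)·1/3 + (-3)·1/9 + (-1)·2/9
 = (-7/3) + (-5/3) + (-1/3) + (-2/9)
 = -41/9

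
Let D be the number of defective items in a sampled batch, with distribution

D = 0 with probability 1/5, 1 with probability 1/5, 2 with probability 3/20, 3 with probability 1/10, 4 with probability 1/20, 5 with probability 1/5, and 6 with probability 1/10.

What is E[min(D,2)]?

E[min(D,2)] = Σ min(d,2)·P(D=d)
 = 0·1/5 + 1·1/5 + 2·3/20 + 2·1/10 + 2·1/20 + 2·1/5 + 2·1/10
 = 0 + 1/5 + 3/10 + 1/5 + 1/10 + 2/5 + 1/5
 = 7/5

1.4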